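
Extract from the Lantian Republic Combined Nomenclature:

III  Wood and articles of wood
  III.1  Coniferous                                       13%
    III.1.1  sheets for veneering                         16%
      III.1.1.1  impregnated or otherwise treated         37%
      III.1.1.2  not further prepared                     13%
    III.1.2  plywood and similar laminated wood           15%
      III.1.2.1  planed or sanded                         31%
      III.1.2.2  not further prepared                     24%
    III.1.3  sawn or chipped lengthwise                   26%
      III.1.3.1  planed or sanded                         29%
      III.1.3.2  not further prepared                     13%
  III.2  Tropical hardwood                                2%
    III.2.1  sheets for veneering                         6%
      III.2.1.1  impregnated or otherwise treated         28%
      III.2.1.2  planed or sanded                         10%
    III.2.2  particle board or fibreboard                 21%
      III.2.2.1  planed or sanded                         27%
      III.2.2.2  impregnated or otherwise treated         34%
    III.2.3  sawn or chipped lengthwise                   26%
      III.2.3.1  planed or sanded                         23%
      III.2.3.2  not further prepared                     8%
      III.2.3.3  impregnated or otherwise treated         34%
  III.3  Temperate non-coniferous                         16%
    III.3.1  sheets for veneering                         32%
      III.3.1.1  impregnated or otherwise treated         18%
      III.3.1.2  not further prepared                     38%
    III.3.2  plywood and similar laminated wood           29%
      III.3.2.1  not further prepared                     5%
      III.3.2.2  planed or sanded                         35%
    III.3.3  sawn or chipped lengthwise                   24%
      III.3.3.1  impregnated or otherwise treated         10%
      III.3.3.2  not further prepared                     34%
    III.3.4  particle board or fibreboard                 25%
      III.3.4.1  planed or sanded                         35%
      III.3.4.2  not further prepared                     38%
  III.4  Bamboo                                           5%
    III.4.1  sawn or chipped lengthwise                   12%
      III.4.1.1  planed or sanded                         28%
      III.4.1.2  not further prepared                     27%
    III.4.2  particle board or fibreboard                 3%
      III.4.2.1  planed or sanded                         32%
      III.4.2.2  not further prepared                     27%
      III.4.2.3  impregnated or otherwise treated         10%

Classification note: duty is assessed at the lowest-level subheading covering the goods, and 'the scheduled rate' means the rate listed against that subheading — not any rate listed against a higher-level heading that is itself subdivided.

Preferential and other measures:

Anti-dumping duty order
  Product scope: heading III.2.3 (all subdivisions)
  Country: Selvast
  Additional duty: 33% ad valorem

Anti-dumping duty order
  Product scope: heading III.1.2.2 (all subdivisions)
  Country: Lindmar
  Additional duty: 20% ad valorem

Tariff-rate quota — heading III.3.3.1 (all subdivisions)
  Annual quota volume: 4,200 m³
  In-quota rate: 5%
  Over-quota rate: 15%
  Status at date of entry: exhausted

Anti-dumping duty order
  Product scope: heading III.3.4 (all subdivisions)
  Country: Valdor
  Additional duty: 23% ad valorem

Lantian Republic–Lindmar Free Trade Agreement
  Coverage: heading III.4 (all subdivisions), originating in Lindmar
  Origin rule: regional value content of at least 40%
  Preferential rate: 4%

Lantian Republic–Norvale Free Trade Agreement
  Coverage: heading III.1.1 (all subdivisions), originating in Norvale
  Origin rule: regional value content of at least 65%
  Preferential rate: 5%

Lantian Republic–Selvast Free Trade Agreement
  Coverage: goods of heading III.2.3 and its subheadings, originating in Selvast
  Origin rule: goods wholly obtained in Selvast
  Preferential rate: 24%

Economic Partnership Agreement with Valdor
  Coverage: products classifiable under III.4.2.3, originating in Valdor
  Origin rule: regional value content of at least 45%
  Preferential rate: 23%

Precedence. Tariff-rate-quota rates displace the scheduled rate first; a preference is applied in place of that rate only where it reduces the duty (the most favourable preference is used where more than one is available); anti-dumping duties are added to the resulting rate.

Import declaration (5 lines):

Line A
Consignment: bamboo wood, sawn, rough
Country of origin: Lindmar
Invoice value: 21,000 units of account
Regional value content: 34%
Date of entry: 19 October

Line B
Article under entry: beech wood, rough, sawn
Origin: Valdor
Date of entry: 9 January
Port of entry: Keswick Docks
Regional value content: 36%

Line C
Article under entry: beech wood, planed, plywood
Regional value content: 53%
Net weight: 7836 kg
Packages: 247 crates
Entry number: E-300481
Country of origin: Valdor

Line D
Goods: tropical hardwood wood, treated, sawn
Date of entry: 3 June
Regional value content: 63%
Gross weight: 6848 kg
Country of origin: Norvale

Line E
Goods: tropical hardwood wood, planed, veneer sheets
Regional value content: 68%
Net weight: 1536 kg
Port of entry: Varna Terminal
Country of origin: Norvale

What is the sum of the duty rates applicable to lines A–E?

140%

Line A: bamboo → III.4; sawn → III.4.1; rough → III.4.1.2. Scheduled 27%. Lindmar agreement on III.4: RVC < 40%. → 27%.
Line B: beech → III.3; sawn → III.3.3; rough → III.3.3.2. Scheduled 34%. Valdor agreement on III.4.2.3: III.3.3.2 not covered. → 34%.
Line C: beech → III.3; plywood → III.3.2; planed → III.3.2.2. Scheduled 35%. Valdor agreement on III.4.2.3: III.3.2.2 not covered. → 35%.
Line D: tropical hardwood → III.2; sawn → III.2.3; treated → III.2.3.3. Scheduled 34%. Norvale agreement on III.1.1: III.2.3.3 not covered. → 34%.
Line E: tropical hardwood → III.2; veneer sheets → III.2.1; planed → III.2.1.2. Scheduled 10%. Norvale agreement on III.1.1: III.2.1.2 not covered. → 10%.
Sum: 27% + 34% + 35% + 34% + 10% = 140%.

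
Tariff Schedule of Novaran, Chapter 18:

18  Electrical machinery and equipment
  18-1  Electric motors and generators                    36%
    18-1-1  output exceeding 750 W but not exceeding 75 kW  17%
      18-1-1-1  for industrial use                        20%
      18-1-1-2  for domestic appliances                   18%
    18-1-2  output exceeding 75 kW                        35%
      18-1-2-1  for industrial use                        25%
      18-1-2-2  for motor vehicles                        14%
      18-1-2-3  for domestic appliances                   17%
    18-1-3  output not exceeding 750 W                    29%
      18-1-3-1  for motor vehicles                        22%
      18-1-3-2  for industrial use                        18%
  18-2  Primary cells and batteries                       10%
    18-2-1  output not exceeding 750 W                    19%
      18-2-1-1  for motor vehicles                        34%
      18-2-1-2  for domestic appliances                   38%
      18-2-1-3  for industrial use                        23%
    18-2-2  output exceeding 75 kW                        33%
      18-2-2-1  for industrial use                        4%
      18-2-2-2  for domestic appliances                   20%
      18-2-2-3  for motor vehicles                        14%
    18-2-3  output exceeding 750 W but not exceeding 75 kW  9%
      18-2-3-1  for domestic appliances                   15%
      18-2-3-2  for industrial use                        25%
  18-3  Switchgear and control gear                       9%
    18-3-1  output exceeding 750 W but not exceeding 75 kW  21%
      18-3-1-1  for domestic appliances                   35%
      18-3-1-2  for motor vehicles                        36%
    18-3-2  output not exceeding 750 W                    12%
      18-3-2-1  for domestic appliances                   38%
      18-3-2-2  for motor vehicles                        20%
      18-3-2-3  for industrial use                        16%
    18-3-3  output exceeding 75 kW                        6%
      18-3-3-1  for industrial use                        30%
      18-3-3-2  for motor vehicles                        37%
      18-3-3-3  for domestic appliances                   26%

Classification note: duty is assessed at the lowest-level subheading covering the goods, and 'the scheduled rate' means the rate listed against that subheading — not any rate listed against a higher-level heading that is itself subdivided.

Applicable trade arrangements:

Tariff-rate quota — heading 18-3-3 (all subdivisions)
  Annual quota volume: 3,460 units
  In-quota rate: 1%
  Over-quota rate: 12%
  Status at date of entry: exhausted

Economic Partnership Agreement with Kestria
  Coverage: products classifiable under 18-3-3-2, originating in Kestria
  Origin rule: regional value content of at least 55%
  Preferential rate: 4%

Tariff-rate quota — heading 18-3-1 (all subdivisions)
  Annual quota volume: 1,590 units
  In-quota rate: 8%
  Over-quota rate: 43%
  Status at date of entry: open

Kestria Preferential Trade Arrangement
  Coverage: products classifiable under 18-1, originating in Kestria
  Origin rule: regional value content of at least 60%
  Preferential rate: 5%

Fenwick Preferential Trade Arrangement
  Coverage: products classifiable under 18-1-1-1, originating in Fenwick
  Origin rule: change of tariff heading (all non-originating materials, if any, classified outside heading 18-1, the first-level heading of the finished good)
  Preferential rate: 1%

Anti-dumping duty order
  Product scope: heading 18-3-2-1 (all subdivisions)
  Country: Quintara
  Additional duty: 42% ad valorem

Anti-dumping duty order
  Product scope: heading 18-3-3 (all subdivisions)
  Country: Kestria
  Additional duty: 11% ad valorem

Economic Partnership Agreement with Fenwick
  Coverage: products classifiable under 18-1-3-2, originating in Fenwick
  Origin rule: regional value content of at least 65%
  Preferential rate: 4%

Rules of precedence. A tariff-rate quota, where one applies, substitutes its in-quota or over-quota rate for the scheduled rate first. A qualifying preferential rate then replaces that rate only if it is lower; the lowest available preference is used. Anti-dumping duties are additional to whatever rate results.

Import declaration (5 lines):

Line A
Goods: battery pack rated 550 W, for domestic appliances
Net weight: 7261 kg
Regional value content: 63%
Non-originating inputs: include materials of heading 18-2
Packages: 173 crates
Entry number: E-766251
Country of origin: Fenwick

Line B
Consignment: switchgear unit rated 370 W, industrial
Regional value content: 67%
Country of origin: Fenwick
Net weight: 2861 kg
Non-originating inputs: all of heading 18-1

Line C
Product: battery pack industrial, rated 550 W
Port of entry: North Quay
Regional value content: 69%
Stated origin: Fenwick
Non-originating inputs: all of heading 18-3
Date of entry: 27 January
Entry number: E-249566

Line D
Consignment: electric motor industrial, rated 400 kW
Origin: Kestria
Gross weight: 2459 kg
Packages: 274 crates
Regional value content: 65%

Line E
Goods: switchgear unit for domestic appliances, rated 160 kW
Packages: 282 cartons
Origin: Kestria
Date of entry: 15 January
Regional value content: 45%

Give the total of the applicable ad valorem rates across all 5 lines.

Line A: battery pack → 18-2; rated 550 W → 18-2-1; for domestic appliances → 18-2-1-2. Scheduled 38%. Fenwick agreement on 18-1-1-1: 18-2-1-2 not covered; Fenwick agreement on 18-1-3-2: 18-2-1-2 not covered. → 38%.
Line B: switchgear unit → 18-3; rated 370 W → 18-3-2; industrial → 18-3-2-3. Scheduled 16%. Fenwick agreement on 18-1-1-1: 18-3-2-3 not covered; Fenwick agreement on 18-1-3-2: 18-3-2-3 not covered. → 16%.
Line C: battery pack → 18-2; rated 550 W → 18-2-1; industrial → 18-2-1-3. Scheduled 23%. Fenwick agreement on 18-1-1-1: 18-2-1-3 not covered; Fenwick agreement on 18-1-3-2: 18-2-1-3 not covered. → 23%.
Line D: electric motor → 18-1; rated 400 kW → 18-1-2; industrial → 18-1-2-1. Scheduled 25%. Kestria agreement on 18-3-3-2: 18-1-2-1 not covered; Kestria agreement on 18-1: RVC ≥ 60% → 5% available; preferential 5%. → 5%.
Line E: switchgear unit → 18-3; rated 160 kW → 18-3-3; for domestic appliances → 18-3-3-3. Scheduled 26%. quota on 18-3-3 exhausted → over-quota 12%; Kestria agreement on 18-3-3-2: 18-3-3-3 not covered; Kestria agreement on 18-1: 18-3-3-3 not covered; anti-dumping (Kestria, 18-3-3): +11%; total 12% + 11% = 23%. → 23%.
Sum: 38% + 16% + 23% + 5% + 23% = 105%.

105%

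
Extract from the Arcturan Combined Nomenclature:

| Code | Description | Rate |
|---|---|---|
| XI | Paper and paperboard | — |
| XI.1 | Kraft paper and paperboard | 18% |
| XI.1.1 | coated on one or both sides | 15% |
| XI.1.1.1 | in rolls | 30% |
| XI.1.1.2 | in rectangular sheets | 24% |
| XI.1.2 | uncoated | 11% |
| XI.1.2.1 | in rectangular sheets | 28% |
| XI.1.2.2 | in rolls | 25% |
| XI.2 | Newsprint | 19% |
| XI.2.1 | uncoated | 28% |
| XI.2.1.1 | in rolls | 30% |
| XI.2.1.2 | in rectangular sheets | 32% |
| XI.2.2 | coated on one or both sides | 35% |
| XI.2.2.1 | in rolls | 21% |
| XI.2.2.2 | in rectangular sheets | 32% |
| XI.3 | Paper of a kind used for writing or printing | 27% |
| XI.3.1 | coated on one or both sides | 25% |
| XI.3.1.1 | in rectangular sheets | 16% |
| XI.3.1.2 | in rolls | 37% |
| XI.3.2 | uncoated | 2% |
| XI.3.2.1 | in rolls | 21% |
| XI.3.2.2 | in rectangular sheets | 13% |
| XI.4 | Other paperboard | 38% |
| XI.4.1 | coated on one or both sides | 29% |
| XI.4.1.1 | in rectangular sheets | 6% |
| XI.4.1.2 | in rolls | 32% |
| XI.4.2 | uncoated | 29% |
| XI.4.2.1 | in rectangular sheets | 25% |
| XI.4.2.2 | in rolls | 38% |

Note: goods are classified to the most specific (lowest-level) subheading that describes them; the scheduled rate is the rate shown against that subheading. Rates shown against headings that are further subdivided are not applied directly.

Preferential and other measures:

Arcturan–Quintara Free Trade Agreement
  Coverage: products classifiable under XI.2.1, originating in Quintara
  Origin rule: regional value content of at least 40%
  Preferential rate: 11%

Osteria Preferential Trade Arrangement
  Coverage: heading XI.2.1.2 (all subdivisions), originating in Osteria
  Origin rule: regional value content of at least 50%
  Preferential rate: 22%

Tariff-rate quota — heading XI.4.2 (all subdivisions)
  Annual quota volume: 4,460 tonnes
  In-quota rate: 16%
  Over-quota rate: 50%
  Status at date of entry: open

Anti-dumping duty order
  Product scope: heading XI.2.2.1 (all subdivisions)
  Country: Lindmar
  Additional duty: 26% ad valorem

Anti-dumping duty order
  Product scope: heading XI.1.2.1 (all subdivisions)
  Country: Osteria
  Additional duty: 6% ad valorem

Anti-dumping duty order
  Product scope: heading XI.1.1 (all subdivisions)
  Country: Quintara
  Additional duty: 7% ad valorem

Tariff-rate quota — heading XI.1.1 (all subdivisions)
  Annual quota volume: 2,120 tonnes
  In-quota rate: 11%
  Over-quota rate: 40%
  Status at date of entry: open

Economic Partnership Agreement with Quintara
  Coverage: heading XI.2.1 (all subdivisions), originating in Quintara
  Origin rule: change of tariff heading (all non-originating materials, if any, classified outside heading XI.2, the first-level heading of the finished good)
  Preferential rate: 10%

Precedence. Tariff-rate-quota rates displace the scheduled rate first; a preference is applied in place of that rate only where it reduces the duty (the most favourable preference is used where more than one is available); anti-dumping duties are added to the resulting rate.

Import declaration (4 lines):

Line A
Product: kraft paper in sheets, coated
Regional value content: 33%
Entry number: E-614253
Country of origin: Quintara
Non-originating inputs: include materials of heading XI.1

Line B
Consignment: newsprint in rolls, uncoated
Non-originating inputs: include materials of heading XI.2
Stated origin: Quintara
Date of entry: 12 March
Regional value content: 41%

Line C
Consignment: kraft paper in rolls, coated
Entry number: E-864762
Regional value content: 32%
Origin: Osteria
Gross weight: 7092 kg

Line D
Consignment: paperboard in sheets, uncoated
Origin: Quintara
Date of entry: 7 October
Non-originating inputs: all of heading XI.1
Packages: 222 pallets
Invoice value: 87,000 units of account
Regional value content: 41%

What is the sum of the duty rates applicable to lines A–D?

Line A: kraft paper → XI.1; coated → XI.1.1; in sheets → XI.1.1.2. Scheduled 24%. quota on XI.1.1 open → in-quota 11%; Quintara agreement on XI.2.1: XI.1.1.2 not covered; Quintara agreement on XI.2.1: XI.1.1.2 not covered; anti-dumping (Quintara, XI.1.1): +7%; total 11% + 7% = 18%. → 18%.
Line B: newsprint → XI.2; uncoated → XI.2.1; in rolls → XI.2.1.1. Scheduled 30%. Quintara agreement on XI.2.1: RVC ≥ 40% → 11% available; Quintara agreement on XI.2.1: CTH not met; preferential 11%. → 11%.
Line C: kraft paper → XI.1; coated → XI.1.1; in rolls → XI.1.1.1. Scheduled 30%. quota on XI.1.1 open → in-quota 11%; Osteria agreement on XI.2.1.2: XI.1.1.1 not covered. → 11%.
Line D: paperboard → XI.4; uncoated → XI.4.2; in sheets → XI.4.2.1. Scheduled 25%. quota on XI.4.2 open → in-quota 16%; Quintara agreement on XI.2.1: XI.4.2.1 not covered; Quintara agreement on XI.2.1: XI.4.2.1 not covered. → 16%.
Sum: 18% + 11% + 11% + 16% = 56%.

56%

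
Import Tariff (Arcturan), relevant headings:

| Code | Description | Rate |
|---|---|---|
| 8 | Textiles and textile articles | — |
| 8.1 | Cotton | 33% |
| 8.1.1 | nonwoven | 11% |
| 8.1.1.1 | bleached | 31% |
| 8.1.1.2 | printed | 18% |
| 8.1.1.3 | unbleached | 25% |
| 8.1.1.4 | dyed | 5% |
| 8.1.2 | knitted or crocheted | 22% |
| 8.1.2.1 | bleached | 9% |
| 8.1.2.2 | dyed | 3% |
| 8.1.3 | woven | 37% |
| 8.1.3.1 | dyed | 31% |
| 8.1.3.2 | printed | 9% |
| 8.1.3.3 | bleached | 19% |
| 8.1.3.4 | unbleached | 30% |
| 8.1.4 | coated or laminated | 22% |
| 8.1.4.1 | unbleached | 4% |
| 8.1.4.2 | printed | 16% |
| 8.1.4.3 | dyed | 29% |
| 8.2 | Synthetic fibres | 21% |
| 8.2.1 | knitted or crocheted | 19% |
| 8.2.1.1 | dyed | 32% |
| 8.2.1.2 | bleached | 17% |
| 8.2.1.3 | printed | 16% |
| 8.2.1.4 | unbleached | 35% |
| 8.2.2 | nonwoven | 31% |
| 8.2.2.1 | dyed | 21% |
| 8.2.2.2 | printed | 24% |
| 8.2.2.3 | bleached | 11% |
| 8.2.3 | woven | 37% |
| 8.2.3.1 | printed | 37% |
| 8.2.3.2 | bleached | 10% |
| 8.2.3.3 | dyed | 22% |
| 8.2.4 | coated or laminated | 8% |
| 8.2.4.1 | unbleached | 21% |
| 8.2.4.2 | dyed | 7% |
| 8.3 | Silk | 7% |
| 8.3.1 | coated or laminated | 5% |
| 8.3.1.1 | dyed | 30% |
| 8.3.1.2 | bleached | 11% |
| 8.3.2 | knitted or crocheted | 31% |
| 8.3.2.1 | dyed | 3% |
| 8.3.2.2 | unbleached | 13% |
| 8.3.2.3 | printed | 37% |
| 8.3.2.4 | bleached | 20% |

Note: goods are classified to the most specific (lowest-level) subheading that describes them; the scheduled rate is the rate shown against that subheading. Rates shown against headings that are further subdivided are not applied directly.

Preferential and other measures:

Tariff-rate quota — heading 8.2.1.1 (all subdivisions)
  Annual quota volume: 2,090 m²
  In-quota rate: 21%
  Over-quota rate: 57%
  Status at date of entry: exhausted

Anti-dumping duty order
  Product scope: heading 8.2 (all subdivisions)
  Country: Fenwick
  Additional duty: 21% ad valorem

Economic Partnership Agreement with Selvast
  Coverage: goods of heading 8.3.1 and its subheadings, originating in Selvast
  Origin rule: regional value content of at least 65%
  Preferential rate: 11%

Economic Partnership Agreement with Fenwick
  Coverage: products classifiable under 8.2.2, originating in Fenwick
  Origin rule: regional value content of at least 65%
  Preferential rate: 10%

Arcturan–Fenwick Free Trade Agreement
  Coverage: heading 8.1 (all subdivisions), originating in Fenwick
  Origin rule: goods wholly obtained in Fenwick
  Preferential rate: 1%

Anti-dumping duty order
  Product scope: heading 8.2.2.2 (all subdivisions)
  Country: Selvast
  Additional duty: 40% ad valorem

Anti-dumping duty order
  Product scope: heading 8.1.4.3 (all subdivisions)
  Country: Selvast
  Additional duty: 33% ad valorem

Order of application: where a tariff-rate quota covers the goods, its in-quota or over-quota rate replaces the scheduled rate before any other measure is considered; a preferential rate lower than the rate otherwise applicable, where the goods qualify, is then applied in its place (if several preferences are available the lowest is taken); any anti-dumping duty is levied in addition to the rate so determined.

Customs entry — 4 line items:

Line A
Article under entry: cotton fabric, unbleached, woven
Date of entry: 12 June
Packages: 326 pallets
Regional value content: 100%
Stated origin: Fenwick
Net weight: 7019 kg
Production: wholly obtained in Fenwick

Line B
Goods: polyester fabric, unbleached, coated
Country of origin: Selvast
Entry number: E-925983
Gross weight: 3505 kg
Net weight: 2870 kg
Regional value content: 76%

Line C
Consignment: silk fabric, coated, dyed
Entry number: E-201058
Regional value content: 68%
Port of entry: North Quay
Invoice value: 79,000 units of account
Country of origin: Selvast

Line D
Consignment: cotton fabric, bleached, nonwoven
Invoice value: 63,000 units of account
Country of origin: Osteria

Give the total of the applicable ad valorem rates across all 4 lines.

64%

Line A: cotton → 8.1; woven → 8.1.3; unbleached → 8.1.3.4. Scheduled 30%. Fenwick agreement on 8.2.2: 8.1.3.4 not covered; Fenwick agreement on 8.1: wholly obtained → 1% available; preferential 1%. → 1%.
Line B: polyester → 8.2; coated → 8.2.4; unbleached → 8.2.4.1. Scheduled 21%. Selvast agreement on 8.3.1: 8.2.4.1 not covered. → 21%.
Line C: silk → 8.3; coated → 8.3.1; dyed → 8.3.1.1. Scheduled 30%. Selvast agreement on 8.3.1: RVC ≥ 65% → 11% available; preferential 11%. → 11%.
Line D: cotton → 8.1; nonwoven → 8.1.1; bleached → 8.1.1.1. Scheduled 31%. No special measure applies. → 31%.
Sum: 1% + 21% + 11% + 31% = 64%.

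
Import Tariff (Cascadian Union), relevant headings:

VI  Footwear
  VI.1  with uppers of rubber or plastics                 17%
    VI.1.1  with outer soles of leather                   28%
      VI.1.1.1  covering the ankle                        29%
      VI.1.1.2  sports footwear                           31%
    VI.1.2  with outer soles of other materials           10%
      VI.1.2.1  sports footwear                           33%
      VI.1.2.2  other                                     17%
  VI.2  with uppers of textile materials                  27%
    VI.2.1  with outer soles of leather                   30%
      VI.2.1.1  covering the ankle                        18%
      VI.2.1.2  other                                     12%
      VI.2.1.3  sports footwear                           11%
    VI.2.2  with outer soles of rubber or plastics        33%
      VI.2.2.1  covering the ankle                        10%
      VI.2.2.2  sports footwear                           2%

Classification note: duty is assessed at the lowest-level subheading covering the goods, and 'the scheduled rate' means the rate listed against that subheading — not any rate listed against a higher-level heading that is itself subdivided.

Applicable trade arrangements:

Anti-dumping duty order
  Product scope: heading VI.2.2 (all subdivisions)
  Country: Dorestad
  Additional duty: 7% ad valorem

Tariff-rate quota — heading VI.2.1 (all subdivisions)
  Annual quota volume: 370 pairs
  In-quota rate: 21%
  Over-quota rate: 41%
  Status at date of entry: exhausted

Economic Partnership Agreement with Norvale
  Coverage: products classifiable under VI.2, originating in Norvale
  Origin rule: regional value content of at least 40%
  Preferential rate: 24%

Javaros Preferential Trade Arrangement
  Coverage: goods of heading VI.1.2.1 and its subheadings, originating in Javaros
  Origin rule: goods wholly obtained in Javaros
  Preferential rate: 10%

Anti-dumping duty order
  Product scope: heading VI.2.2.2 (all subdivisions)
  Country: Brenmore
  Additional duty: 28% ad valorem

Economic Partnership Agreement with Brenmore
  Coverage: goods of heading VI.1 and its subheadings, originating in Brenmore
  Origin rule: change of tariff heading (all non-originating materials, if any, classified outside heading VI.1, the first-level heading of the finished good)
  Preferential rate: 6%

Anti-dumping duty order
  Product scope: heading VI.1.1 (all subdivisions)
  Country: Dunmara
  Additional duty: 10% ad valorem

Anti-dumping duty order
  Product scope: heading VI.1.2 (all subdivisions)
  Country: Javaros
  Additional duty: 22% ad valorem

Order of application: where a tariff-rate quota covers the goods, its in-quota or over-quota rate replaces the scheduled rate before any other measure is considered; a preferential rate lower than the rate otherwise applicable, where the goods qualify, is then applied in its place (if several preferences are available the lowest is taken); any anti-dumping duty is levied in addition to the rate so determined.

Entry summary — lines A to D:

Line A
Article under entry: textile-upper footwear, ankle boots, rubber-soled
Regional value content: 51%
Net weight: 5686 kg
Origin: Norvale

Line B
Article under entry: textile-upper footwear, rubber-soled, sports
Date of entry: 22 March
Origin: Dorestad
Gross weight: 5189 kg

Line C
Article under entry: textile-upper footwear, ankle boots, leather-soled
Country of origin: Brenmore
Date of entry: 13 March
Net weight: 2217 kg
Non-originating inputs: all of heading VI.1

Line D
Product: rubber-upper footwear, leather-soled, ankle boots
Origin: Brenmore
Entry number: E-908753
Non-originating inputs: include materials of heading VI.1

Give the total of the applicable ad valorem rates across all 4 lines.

89%

Line A: textile-upper → VI.2; rubber-soled → VI.2.2; ankle boots → VI.2.2.1. Scheduled 10%. Norvale agreement on VI.2: RVC ≥ 40% → 24% available; preference 24% not lower than 10% → no reduction. → 10%.
Line B: textile-upper → VI.2; rubber-soled → VI.2.2; sports → VI.2.2.2. Scheduled 2%. anti-dumping (Dorestad, VI.2.2): +7%; total 2% + 7% = 9%. → 9%.
Line C: textile-upper → VI.2; leather-soled → VI.2.1; ankle boots → VI.2.1.1. Scheduled 18%. quota on VI.2.1 exhausted → over-quota 41%; Brenmore agreement on VI.1: VI.2.1.1 not covered. → 41%.
Line D: rubber-upper → VI.1; leather-soled → VI.1.1; ankle boots → VI.1.1.1. Scheduled 29%. Brenmore agreement on VI.1: CTH not met. → 29%.
Sum: 10% + 9% + 41% + 29% = 89%.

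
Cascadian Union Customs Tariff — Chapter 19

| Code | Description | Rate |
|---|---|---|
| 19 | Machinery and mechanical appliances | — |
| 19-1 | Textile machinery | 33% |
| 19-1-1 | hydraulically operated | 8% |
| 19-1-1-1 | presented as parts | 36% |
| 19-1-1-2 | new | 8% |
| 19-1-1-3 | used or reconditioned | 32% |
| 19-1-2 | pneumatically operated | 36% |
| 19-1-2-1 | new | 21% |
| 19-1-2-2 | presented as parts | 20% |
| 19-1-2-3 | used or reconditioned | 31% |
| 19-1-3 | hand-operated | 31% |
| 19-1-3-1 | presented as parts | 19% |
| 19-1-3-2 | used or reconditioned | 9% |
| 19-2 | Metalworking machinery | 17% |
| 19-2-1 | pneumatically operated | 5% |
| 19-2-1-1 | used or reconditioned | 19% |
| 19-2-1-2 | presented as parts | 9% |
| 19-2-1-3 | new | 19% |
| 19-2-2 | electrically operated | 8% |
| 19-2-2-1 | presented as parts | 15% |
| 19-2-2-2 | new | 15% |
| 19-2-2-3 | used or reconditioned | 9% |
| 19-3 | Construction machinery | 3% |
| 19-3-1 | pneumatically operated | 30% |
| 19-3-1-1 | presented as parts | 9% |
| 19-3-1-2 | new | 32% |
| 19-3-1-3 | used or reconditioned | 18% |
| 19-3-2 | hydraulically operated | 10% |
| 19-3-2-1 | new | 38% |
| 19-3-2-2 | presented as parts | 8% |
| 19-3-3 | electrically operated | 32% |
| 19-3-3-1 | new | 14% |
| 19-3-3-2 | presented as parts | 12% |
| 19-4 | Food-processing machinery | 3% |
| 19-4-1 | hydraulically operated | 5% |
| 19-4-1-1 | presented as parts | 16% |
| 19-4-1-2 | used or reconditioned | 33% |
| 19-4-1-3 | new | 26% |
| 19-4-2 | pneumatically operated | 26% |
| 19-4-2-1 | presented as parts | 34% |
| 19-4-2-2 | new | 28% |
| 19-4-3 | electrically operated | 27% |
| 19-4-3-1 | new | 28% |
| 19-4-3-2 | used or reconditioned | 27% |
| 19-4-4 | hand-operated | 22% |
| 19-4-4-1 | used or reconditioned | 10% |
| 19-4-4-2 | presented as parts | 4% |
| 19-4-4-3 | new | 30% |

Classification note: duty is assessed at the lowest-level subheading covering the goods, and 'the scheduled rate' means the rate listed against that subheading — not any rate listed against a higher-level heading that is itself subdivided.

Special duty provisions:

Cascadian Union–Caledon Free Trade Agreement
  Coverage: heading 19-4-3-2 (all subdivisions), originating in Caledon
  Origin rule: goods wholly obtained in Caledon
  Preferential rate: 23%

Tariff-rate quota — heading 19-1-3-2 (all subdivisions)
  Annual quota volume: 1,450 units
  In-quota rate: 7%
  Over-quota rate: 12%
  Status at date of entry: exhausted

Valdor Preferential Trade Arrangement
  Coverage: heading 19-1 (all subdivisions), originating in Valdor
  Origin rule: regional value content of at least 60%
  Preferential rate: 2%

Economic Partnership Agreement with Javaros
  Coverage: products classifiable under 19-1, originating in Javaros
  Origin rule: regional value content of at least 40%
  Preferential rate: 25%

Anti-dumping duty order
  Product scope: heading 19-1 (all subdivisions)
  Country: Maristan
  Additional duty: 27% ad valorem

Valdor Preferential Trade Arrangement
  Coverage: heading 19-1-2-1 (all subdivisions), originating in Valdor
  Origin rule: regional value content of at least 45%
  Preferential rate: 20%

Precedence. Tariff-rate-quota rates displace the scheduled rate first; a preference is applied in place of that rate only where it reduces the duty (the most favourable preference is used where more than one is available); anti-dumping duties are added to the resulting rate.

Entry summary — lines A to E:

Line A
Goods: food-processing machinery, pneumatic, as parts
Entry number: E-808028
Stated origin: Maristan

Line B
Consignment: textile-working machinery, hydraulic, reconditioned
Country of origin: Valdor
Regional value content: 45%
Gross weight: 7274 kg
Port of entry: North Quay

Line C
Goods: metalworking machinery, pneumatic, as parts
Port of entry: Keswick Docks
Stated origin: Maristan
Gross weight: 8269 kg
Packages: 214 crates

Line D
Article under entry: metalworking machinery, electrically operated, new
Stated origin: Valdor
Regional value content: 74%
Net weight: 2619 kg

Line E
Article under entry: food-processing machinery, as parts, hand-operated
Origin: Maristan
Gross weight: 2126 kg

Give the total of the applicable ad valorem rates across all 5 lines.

Line A: food-processing → 19-4; pneumatic → 19-4-2; as parts → 19-4-2-1. Scheduled 34%. No special measure applies. → 34%.
Line B: textile-working → 19-1; hydraulic → 19-1-1; reconditioned → 19-1-1-3. Scheduled 32%. Valdor agreement on 19-1: RVC < 60%; Valdor agreement on 19-1-2-1: 19-1-1-3 not covered. → 32%.
Line C: metalworking → 19-2; pneumatic → 19-2-1; as parts → 19-2-1-2. Scheduled 9%. No special measure applies. → 9%.
Line D: metalworking → 19-2; electrically operated → 19-2-2; new → 19-2-2-2. Scheduled 15%. Valdor agreement on 19-1: 19-2-2-2 not covered; Valdor agreement on 19-1-2-1: 19-2-2-2 not covered. → 15%.
Line E: food-processing → 19-4; hand-operated → 19-4-4; as parts → 19-4-4-2. Scheduled 4%. No special measure applies. → 4%.
Sum: 34% + 32% + 9% + 15% + 4% = 94%.

94%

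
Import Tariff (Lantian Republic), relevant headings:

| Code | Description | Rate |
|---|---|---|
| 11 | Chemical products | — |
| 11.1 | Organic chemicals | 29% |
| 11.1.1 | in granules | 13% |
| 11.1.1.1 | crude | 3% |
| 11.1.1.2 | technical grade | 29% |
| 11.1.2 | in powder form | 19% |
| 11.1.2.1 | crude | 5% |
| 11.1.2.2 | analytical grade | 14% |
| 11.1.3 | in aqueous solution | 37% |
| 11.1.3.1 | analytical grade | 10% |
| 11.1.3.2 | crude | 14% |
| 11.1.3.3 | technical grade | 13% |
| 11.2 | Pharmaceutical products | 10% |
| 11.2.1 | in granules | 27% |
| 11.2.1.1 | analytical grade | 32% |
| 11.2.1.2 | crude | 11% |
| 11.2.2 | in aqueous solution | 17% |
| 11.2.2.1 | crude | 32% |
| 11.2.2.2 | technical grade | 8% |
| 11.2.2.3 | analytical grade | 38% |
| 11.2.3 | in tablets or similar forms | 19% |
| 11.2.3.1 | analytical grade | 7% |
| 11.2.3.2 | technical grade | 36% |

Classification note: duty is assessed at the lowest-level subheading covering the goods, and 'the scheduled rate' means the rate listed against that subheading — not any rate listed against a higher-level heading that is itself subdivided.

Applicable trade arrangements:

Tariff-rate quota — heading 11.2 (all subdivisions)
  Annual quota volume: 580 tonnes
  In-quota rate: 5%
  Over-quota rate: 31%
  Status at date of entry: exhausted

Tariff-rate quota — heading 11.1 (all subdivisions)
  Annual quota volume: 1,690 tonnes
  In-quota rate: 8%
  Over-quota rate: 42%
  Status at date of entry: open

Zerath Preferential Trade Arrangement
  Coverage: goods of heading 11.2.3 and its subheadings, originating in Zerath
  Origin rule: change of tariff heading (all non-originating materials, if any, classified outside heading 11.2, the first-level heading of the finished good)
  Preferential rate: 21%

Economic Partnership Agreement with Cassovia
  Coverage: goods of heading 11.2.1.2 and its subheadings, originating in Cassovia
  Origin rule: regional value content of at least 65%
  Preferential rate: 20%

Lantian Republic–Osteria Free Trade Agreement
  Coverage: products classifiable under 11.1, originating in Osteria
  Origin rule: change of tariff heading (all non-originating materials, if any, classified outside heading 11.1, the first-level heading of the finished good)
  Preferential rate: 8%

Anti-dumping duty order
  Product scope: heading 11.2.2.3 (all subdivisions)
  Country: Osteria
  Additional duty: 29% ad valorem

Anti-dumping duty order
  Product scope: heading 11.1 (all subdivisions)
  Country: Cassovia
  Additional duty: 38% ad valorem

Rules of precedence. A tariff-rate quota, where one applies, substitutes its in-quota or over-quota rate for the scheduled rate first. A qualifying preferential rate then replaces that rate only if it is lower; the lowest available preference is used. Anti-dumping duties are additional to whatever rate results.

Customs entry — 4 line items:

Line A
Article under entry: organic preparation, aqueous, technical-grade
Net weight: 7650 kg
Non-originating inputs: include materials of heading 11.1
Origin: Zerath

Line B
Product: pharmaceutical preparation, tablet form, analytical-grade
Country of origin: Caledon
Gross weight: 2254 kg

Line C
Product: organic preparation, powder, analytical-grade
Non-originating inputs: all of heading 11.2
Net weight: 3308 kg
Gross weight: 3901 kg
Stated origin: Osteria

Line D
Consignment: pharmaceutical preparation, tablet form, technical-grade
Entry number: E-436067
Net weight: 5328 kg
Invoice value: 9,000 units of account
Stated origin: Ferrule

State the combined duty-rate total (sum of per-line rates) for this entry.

78%

Line A: organic → 11.1; aqueous → 11.1.3; technical-grade → 11.1.3.3. Scheduled 13%. quota on 11.1 open → in-quota 8%; Zerath agreement on 11.2.3: 11.1.3.3 not covered. → 8%.
Line B: pharmaceutical → 11.2; tablet form → 11.2.3; analytical-grade → 11.2.3.1. Scheduled 7%. quota on 11.2 exhausted → over-quota 31%. → 31%.
Line C: organic → 11.1; powder → 11.1.2; analytical-grade → 11.1.2.2. Scheduled 14%. quota on 11.1 open → in-quota 8%; Osteria agreement on 11.1: CTH met → 8% available; preference 8% not lower than 8% → no reduction. → 8%.
Line D: pharmaceutical → 11.2; tablet form → 11.2.3; technical-grade → 11.2.3.2. Scheduled 36%. quota on 11.2 exhausted → over-quota 31%. → 31%.
Sum: 8% + 31% + 8% + 31% = 78%.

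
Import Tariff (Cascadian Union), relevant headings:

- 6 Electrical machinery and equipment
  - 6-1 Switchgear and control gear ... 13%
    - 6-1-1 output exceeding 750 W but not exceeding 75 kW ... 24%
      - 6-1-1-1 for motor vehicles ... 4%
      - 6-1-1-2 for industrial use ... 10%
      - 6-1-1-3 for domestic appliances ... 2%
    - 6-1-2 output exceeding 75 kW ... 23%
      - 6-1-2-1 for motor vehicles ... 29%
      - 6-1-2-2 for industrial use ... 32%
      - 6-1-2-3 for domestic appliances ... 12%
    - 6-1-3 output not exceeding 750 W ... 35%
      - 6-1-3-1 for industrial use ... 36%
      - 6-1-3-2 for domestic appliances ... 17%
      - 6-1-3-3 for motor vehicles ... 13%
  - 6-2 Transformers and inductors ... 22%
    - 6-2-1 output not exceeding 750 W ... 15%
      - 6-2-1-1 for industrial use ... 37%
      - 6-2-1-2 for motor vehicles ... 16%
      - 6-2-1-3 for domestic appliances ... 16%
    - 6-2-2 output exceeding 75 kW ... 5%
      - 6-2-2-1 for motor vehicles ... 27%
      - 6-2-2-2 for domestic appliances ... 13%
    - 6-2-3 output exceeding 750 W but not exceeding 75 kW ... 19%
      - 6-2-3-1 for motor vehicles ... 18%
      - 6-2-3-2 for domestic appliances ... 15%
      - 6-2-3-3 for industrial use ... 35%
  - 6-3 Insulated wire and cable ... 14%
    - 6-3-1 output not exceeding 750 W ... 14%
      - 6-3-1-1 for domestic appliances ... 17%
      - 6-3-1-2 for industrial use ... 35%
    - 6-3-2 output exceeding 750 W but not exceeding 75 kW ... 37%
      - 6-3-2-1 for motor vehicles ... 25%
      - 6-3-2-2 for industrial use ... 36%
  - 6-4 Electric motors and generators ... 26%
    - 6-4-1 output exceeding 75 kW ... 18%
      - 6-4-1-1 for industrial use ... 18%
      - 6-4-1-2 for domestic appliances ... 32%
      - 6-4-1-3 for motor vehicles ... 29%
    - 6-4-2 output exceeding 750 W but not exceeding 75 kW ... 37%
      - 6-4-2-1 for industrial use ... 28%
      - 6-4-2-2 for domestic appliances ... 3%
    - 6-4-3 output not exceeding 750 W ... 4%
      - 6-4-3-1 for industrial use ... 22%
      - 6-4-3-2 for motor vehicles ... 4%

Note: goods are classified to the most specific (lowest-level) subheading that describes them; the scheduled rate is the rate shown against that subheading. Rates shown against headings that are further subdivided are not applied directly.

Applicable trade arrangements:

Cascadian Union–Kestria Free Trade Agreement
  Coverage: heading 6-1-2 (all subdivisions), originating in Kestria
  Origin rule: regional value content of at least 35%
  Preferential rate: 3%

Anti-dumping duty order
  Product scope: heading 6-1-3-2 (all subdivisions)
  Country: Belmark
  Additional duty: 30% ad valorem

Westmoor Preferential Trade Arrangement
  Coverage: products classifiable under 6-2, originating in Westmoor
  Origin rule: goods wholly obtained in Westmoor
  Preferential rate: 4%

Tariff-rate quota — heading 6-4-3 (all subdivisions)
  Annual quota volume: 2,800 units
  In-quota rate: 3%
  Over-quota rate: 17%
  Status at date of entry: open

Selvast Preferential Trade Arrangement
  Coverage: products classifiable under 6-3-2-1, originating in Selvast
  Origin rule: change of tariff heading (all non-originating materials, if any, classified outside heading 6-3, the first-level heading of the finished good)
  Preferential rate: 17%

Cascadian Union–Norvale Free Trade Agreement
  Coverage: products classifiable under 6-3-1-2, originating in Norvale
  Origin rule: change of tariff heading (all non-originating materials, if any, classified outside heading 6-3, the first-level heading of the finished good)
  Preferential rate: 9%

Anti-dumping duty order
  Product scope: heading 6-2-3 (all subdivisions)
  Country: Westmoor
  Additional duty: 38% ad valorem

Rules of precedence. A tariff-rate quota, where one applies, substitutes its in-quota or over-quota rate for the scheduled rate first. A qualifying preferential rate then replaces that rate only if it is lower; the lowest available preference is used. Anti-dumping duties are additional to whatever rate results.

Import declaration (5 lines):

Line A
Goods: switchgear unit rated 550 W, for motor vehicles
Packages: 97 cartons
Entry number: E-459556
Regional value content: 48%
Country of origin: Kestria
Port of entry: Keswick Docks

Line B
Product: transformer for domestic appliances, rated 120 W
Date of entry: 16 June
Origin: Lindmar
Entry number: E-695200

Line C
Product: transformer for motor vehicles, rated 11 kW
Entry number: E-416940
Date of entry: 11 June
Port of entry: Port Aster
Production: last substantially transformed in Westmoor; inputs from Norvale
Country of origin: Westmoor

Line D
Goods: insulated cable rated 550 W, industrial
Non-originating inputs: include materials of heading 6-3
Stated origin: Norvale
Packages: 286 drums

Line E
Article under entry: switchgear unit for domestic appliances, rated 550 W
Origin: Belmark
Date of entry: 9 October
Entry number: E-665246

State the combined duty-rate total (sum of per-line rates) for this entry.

167%

Line A: switchgear unit → 6-1; rated 550 W → 6-1-3; for motor vehicles → 6-1-3-3. Scheduled 13%. Kestria agreement on 6-1-2: 6-1-3-3 not covered. → 13%.
Line B: transformer → 6-2; rated 120 W → 6-2-1; for domestic appliances → 6-2-1-3. Scheduled 16%. No special measure applies. → 16%.
Line C: transformer → 6-2; rated 11 kW → 6-2-3; for motor vehicles → 6-2-3-1. Scheduled 18%. Westmoor agreement on 6-2: not wholly obtained; anti-dumping (Westmoor, 6-2-3): +38%; total 18% + 38% = 56%. → 56%.
Line D: insulated cable → 6-3; rated 550 W → 6-3-1; industrial → 6-3-1-2. Scheduled 35%. Norvale agreement on 6-3-1-2: CTH not met. → 35%.
Line E: switchgear unit → 6-1; rated 550 W → 6-1-3; for domestic appliances → 6-1-3-2. Scheduled 17%. anti-dumping (Belmark, 6-1-3-2): +30%; total 17% + 30% = 47%. → 47%.
Sum: 13% + 16% + 56% + 35% + 47% = 167%.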